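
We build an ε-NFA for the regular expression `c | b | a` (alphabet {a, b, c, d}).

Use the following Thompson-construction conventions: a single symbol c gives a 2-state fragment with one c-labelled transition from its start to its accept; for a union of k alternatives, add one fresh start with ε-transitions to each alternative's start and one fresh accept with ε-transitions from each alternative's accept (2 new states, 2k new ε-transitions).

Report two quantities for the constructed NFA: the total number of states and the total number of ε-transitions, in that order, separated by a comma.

8, 6

Building bottom-up:
Each of the 3 symbol leaves contributes 2 states and 0 ε-transitions.
  c | b | a — 8 states, 6 ε-transitions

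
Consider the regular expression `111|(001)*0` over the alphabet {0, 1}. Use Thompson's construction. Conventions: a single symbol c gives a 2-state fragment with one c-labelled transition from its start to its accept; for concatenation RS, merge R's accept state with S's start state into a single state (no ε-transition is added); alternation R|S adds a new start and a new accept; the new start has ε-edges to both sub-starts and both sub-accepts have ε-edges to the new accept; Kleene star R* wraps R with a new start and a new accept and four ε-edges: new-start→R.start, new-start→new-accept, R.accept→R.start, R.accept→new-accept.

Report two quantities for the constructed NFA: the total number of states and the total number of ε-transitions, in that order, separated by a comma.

Recursing over subexpressions:
Each of the 7 symbol leaves contributes 2 states and 0 ε-transitions.
  111 = 4 states, 0 ε-transitions
  001 = 4 states, 0 ε-transitions
  (001)* = 6 states, 4 ε-transitions
  (001)*0 = 7 states, 4 ε-transitions
  111|(001)*0 = 13 states, 8 ε-transitions

13, 8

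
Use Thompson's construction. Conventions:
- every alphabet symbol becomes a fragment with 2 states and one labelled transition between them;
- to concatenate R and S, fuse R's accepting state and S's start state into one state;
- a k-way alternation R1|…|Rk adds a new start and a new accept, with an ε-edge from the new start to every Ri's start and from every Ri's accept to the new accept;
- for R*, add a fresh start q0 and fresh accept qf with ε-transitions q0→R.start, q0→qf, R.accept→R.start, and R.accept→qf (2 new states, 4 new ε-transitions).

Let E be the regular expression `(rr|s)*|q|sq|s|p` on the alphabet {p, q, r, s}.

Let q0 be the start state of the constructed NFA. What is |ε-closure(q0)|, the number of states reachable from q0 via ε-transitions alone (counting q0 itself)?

Work bottom-up. For each fragment F, track |ε-closure(F.start)| and whether F's accept lies in that closure (i.e. whether F accepts ε). A single-symbol fragment has closure size 1 and does not accept ε.
  rr : same as the first factor's closure: C = 1
  rr|s : C = 1 + 1 + 1 = 3 (the new accept is not ε-reachable since no branch accepts ε)
  (rr|s)* : new start has ε-edges to the inner start and to the new accept, so C = 2 + 3 = 5
  sq : same as the first factor's closure: C = 1
  (rr|s)*|q|sq|s|p : new start ε-reaches every alternative's start; at least one alternative accepts ε, so the union's new accept is reached too: C = 1 + 5 + 1 + 1 + 1 + 1 + 1 = 11

11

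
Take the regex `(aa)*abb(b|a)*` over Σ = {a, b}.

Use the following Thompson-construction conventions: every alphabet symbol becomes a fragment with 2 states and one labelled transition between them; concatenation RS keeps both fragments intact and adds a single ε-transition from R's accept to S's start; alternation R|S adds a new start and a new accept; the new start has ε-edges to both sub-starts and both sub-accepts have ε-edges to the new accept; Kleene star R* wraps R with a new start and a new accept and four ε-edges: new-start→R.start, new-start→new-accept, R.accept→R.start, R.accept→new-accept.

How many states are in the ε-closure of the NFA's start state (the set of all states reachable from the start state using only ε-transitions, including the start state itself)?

Work bottom-up. For each fragment F, track |ε-closure(F.start)| and whether F's accept lies in that closure (i.e. whether F accepts ε). A single-symbol fragment has closure size 1 and does not accept ε.
  aa — |ε-closure| equals the left operand's closure size = 1 (its accept is not ε-reachable, so the closure stops there)
  (aa)* — new start has ε-edges to the inner start and to the new accept, so |ε-closure| = 2 + 1 = 3
  b|a — new start ε-reaches every alternative's start; none of them accept ε, so the new accept is not reached: |ε-closure| = 1 + 1 + 1 = 3
  (b|a)* — |ε-closure| = 1 (new start) + 3 (body) + 1 (new accept) = 5
  (aa)*abb(b|a)* — |ε-closure| = 3 + 1 = 4 (closure spills across the concat boundary because the left factor accepts ε)

4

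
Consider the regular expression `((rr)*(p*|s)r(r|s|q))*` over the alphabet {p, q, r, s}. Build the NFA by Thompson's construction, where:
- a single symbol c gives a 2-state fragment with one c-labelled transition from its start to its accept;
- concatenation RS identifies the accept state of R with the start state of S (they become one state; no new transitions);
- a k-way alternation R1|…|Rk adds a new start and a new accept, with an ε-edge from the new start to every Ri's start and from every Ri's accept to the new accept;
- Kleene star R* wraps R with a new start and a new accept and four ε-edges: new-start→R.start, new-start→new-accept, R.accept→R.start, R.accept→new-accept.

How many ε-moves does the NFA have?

Recursing over subexpressions:
Each of the 8 symbol leaves contributes 0 ε-transitions.
  rr = 0 ε-transitions
  (rr)* = 4 ε-transitions
  p* = 4 ε-transitions
  p*|s = 8 ε-transitions
  r|s|q = 6 ε-transitions
  (rr)*(p*|s)r(r|s|q) = 18 ε-transitions
  ((rr)*(p*|s)r(r|s|q))* = 22 ε-transitions

22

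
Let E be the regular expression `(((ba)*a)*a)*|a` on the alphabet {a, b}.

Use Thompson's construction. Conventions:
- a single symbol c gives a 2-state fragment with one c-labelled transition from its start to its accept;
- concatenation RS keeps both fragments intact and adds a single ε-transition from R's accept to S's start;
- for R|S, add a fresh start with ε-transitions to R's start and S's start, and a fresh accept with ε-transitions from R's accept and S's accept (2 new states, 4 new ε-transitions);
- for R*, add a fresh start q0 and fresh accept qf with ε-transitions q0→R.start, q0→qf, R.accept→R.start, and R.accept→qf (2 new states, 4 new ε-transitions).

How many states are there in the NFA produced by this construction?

18

By structural recursion:
Each of the 5 symbol leaves contributes a 2-state fragment.
  ba → 4 states
  (ba)* → 6 states
  (ba)*a → 8 states
  ((ba)*a)* → 10 states
  ((ba)*a)*a → 12 states
  (((ba)*a)*a)* → 14 states
  (((ba)*a)*a)*|a → 18 states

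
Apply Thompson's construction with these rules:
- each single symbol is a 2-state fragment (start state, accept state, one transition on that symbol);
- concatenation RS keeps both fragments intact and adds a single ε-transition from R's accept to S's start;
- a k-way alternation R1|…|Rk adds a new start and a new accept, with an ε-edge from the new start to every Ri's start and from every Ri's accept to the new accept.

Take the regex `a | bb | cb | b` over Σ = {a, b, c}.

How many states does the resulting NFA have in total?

14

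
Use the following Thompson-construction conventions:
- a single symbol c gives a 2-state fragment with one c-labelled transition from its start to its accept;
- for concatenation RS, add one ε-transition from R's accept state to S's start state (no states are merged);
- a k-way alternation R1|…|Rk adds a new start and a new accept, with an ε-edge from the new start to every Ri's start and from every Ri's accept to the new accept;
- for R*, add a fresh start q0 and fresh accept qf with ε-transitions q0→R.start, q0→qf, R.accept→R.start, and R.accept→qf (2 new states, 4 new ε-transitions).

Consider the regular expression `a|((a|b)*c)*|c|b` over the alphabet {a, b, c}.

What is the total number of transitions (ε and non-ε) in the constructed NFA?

27

Bottom-up over the parse tree:
Each of the 6 symbol leaves contributes 1 transition (1 symbol, 0 ε).
  a|b → 6 transitions (2 symbol, 4 ε)
  (a|b)* → 10 transitions (2 symbol, 8 ε)
  (a|b)*c → 12 transitions (3 symbol, 9 ε)
  ((a|b)*c)* → 16 transitions (3 symbol, 13 ε)
  a|((a|b)*c)*|c|b → 27 transitions (6 symbol, 21 ε)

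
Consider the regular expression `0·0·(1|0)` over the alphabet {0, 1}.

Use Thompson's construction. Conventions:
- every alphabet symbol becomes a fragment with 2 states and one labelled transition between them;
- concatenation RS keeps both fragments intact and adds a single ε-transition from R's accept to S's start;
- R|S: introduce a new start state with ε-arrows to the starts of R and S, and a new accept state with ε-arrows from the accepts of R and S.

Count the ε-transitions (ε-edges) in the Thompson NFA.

6

Recursing over subexpressions:
Each of the 4 symbol leaves contributes 0 ε-transitions.
  1|0 — 4 ε-transitions
  0·0·(1|0) — 6 ε-transitions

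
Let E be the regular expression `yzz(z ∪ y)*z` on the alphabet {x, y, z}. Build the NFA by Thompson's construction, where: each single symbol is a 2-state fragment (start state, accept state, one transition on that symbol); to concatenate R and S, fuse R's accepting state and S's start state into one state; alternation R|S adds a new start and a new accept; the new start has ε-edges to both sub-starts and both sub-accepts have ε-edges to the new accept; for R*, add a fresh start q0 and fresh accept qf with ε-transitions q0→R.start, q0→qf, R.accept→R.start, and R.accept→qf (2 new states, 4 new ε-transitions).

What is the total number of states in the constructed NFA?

Recursing over subexpressions:
Each of the 6 symbol leaves contributes a 2-state fragment.
  z ∪ y : 6 states
  (z ∪ y)* : 8 states
  yzz(z ∪ y)*z : 12 states

12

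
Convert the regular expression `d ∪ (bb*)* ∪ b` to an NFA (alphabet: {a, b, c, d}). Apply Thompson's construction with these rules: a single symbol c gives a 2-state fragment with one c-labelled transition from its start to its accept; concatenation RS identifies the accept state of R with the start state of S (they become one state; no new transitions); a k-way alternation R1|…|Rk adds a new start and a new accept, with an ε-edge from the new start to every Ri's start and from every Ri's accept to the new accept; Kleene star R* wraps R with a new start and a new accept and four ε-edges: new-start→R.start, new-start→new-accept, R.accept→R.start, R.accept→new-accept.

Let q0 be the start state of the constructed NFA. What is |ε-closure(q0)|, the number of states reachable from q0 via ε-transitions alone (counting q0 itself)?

7

Compute the ε-closure size of each fragment's start state recursively; a symbol fragment's start has no outgoing ε-edge, so its closure is just itself (size 1).
  b* — new start has ε-edges to the inner start and to the new accept, so |ε-closure| = 2 + 1 = 3
  bb* — same as the first factor's closure: |ε-closure| = 1
  (bb*)* — |ε-closure| = 1 (new start) + 1 (body) + 1 (new accept) = 3
  d ∪ (bb*)* ∪ b — |ε-closure| = 1 (new start) + (1 + 3 + 1) + 1 (new accept, since some branch ε-reaches its own accept) = 7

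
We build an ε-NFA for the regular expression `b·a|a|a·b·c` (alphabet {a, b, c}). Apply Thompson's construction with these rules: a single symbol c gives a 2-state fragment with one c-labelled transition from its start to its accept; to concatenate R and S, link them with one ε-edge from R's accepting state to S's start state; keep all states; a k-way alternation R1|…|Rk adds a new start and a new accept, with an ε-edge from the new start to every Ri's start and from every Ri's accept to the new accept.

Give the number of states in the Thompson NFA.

14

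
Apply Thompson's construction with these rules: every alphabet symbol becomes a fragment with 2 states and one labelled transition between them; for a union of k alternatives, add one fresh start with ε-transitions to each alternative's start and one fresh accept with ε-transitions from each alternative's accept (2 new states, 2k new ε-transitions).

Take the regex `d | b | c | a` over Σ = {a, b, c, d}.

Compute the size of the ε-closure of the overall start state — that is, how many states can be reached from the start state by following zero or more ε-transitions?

5

Compute the ε-closure size of each fragment's start state recursively; a symbol fragment's start has no outgoing ε-edge, so its closure is just itself (size 1).
  d | b | c | a : |ε-closure| = 1 + 1 + 1 + 1 + 1 = 5 (the new accept is not ε-reachable since no branch accepts ε)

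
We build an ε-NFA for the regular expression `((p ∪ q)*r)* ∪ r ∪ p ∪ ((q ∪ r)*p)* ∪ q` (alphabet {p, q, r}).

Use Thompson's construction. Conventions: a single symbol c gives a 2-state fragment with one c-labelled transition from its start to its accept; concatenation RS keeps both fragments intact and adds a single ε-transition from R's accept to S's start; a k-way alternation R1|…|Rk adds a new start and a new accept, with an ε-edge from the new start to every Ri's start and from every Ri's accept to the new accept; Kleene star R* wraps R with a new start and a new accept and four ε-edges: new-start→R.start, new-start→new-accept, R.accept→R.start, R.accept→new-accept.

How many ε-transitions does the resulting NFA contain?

36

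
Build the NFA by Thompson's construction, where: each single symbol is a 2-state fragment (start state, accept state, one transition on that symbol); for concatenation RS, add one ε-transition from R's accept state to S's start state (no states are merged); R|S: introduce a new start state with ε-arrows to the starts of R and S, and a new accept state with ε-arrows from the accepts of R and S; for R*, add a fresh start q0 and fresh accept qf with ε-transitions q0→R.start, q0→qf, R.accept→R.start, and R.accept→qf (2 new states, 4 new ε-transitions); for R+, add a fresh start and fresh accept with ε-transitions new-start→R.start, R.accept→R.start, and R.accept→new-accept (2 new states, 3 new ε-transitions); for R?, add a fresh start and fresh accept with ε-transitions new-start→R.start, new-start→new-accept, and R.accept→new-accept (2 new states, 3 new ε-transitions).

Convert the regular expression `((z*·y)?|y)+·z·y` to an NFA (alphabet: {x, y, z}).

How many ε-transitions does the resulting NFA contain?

Recursing over subexpressions:
Each of the 5 symbol leaves contributes 0 ε-transitions.
  z* → 4 ε-transitions
  z*·y → 5 ε-transitions
  (z*·y)? → 8 ε-transitions
  (z*·y)?|y → 12 ε-transitions
  ((z*·y)?|y)+ → 15 ε-transitions
  ((z*·y)?|y)+·z·y → 17 ε-transitions

17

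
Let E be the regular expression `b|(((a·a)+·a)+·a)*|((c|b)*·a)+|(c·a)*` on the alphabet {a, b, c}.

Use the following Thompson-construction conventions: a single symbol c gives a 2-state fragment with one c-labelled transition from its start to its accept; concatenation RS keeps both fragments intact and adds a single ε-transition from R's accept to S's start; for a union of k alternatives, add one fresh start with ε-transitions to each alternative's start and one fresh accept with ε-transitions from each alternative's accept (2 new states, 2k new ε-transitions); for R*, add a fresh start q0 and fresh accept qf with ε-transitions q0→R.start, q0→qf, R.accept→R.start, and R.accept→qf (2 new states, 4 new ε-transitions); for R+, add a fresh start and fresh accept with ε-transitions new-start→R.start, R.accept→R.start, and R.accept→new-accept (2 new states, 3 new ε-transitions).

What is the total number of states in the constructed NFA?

36

Recursing over subexpressions:
Each of the 10 symbol leaves contributes a 2-state fragment.
  a·a = 4 states
  (a·a)+ = 6 states
  (a·a)+·a = 8 states
  ((a·a)+·a)+ = 10 states
  ((a·a)+·a)+·a = 12 states
  (((a·a)+·a)+·a)* = 14 states
  c|b = 6 states
  (c|b)* = 8 states
  (c|b)*·a = 10 states
  ((c|b)*·a)+ = 12 states
  c·a = 4 states
  (c·a)* = 6 states
  b|(((a·a)+·a)+·a)*|((c|b)*·a)+|(c·a)* = 36 states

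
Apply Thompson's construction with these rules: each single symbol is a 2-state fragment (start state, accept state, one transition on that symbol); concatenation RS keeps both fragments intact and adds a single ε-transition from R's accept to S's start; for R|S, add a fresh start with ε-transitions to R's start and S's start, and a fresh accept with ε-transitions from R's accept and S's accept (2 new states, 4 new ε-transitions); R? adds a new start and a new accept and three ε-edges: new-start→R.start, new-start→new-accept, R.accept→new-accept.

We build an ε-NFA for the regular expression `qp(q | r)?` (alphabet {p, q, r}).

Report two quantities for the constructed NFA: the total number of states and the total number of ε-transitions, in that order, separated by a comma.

12, 9

Building bottom-up:
Each of the 4 symbol leaves contributes 2 states and 0 ε-transitions.
  q | r = 6 states, 4 ε-transitions
  (q | r)? = 8 states, 7 ε-transitions
  qp(q | r)? = 12 states, 9 ε-transitions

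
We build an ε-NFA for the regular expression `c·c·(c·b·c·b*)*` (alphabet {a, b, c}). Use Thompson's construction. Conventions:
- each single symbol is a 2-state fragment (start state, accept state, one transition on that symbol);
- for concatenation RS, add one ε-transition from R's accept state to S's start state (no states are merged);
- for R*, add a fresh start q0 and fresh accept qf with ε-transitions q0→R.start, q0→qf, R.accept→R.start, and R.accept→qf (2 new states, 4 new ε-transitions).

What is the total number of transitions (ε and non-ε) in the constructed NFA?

19

Building bottom-up:
Each of the 6 symbol leaves contributes 1 transition (1 symbol, 0 ε).
  b* : 5 transitions (1 symbol, 4 ε)
  c·b·c·b* : 11 transitions (4 symbol, 7 ε)
  (c·b·c·b*)* : 15 transitions (4 symbol, 11 ε)
  c·c·(c·b·c·b*)* : 19 transitions (6 symbol, 13 ε)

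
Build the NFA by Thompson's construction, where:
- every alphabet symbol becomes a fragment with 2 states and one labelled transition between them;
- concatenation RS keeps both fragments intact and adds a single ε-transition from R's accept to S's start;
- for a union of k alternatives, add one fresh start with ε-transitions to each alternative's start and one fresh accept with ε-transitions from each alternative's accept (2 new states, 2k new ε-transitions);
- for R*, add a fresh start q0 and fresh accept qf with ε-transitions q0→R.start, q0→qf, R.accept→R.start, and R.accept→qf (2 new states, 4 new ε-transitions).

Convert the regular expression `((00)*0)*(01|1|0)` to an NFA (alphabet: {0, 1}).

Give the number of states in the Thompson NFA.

20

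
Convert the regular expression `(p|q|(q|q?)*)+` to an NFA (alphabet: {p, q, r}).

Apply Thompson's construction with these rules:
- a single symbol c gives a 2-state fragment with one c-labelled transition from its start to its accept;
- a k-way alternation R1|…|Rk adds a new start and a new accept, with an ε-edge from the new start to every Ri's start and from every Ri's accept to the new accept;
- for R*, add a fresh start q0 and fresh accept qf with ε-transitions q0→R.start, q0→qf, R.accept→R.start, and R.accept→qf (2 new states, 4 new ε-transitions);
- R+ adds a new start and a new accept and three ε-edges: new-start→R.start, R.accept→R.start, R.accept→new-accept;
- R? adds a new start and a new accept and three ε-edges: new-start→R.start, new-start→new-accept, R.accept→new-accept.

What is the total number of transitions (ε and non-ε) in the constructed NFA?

Per subexpression:
Each of the 4 symbol leaves contributes 1 transition (1 symbol, 0 ε).
  q? → 4 transitions (1 symbol, 3 ε)
  q|q? → 9 transitions (2 symbol, 7 ε)
  (q|q?)* → 13 transitions (2 symbol, 11 ε)
  p|q|(q|q?)* → 21 transitions (4 symbol, 17 ε)
  (p|q|(q|q?)*)+ → 24 transitions (4 symbol, 20 ε)

24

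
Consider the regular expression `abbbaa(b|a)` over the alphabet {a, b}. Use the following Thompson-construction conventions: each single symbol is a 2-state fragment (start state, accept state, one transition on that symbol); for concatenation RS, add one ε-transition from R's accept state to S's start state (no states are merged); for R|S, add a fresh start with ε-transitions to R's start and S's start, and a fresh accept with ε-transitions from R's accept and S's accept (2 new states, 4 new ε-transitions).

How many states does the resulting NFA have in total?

18

Building bottom-up:
Each of the 8 symbol leaves contributes a 2-state fragment.
  b|a → 6 states
  abbbaa(b|a) → 18 states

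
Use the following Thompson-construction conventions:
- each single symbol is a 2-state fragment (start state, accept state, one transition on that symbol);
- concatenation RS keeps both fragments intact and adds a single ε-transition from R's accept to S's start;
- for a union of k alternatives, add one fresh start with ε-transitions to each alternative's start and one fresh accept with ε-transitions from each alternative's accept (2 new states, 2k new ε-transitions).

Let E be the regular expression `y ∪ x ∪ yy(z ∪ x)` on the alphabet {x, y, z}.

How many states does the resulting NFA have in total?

Bottom-up over the parse tree:
Each of the 6 symbol leaves contributes a 2-state fragment.
  z ∪ x → 6 states
  yy(z ∪ x) → 10 states
  y ∪ x ∪ yy(z ∪ x) → 16 states

16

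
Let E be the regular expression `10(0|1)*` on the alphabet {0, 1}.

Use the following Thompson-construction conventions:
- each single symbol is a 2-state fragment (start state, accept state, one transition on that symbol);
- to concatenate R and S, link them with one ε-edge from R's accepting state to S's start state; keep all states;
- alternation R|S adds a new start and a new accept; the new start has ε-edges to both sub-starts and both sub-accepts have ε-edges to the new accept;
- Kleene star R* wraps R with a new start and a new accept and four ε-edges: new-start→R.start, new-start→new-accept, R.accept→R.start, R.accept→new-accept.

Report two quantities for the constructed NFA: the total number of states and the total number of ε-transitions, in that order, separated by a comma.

Building bottom-up:
Each of the 4 symbol leaves contributes 2 states and 0 ε-transitions.
  0|1 → 6 states, 4 ε-transitions
  (0|1)* → 8 states, 8 ε-transitions
  10(0|1)* → 12 states, 10 ε-transitions

12, 10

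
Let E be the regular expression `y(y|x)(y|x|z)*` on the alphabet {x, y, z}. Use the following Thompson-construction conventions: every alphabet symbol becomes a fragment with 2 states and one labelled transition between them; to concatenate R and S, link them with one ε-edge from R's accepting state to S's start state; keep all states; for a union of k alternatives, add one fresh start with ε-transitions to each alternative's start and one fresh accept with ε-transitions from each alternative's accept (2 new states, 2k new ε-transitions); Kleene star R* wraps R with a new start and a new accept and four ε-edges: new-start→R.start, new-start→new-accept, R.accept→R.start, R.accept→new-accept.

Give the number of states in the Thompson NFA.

Recursing over subexpressions:
Each of the 6 symbol leaves contributes a 2-state fragment.
  y|x → 6 states
  y|x|z → 8 states
  (y|x|z)* → 10 states
  y(y|x)(y|x|z)* → 18 states

18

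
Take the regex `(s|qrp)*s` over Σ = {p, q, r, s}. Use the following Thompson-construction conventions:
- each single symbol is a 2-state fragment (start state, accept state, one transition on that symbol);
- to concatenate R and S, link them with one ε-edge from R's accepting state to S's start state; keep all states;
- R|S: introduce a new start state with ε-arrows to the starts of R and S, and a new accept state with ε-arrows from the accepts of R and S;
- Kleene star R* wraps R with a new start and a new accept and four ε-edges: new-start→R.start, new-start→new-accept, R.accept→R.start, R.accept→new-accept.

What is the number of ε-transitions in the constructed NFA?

11

Recursing over subexpressions:
Each of the 5 symbol leaves contributes 0 ε-transitions.
  qrp — 2 ε-transitions
  s|qrp — 6 ε-transitions
  (s|qrp)* — 10 ε-transitions
  (s|qrp)*s — 11 ε-transitions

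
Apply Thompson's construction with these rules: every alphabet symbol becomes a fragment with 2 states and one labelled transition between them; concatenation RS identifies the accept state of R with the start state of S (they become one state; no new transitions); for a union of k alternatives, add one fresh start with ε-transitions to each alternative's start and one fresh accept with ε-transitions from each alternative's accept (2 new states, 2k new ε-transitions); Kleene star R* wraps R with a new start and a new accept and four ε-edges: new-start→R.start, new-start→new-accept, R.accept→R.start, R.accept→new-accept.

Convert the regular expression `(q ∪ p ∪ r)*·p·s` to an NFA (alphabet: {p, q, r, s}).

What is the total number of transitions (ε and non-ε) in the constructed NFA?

15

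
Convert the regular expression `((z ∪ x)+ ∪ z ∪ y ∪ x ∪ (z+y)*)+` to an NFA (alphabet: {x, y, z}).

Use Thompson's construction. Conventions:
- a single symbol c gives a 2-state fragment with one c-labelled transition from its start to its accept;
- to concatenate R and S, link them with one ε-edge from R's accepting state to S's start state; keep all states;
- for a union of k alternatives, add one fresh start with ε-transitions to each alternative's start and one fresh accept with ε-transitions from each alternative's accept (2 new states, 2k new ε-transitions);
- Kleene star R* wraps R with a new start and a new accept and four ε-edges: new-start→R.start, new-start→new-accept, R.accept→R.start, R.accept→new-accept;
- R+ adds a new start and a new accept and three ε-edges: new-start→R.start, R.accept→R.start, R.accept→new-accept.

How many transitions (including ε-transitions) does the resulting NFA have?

Recursing over subexpressions:
Each of the 7 symbol leaves contributes 1 transition (1 symbol, 0 ε).
  z ∪ x : 6 transitions (2 symbol, 4 ε)
  (z ∪ x)+ : 9 transitions (2 symbol, 7 ε)
  z+ : 4 transitions (1 symbol, 3 ε)
  z+y : 6 transitions (2 symbol, 4 ε)
  (z+y)* : 10 transitions (2 symbol, 8 ε)
  (z ∪ x)+ ∪ z ∪ y ∪ x ∪ (z+y)* : 32 transitions (7 symbol, 25 ε)
  ((z ∪ x)+ ∪ z ∪ y ∪ x ∪ (z+y)*)+ : 35 transitions (7 symbol, 28 ε)

35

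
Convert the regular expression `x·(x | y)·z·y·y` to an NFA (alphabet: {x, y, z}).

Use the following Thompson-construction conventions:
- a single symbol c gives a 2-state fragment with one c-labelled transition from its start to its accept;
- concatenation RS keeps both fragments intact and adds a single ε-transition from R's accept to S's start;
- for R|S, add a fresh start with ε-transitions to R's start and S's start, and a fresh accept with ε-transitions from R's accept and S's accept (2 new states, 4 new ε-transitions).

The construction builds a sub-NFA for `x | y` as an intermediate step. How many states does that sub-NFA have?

Fragment for `x | y`:
Each of the 2 symbol leaves contributes a 2-state fragment.
  x | y : 6 states

6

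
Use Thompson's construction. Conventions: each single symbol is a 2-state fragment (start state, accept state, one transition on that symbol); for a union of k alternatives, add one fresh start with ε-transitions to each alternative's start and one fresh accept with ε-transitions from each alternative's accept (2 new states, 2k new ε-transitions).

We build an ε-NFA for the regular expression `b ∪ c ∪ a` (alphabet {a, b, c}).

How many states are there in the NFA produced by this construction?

By structural recursion:
Each of the 3 symbol leaves contributes a 2-state fragment.
  b ∪ c ∪ a → 8 states

8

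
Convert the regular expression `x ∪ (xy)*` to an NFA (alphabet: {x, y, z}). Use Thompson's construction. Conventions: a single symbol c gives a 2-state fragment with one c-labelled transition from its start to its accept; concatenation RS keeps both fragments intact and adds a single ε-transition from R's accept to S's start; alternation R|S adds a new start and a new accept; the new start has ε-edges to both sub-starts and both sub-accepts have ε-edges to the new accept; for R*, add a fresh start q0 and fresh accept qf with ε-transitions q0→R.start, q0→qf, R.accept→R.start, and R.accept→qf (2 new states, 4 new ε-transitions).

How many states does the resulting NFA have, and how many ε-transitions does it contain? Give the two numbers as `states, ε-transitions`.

10, 9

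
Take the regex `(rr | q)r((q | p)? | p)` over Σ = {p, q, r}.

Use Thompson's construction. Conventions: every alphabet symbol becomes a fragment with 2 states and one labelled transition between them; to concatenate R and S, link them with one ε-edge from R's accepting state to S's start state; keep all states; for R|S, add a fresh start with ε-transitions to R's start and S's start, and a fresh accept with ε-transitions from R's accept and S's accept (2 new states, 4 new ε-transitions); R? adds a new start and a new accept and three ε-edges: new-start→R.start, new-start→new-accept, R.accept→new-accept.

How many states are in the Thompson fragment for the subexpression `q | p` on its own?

Fragment for `q | p`:
Each of the 2 symbol leaves contributes a 2-state fragment.
  q | p : 6 states

6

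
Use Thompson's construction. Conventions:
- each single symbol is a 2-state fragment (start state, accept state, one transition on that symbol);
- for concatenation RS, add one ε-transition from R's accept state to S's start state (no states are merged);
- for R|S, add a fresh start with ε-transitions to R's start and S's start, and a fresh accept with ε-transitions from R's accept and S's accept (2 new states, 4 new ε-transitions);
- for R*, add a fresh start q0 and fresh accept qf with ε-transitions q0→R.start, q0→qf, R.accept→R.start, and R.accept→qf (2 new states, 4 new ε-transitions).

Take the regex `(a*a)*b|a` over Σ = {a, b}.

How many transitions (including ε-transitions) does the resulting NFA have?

18

By structural recursion:
Each of the 4 symbol leaves contributes 1 transition (1 symbol, 0 ε).
  a* → 5 transitions (1 symbol, 4 ε)
  a*a → 7 transitions (2 symbol, 5 ε)
  (a*a)* → 11 transitions (2 symbol, 9 ε)
  (a*a)*b → 13 transitions (3 symbol, 10 ε)
  (a*a)*b|a → 18 transitions (4 symbol, 14 ε)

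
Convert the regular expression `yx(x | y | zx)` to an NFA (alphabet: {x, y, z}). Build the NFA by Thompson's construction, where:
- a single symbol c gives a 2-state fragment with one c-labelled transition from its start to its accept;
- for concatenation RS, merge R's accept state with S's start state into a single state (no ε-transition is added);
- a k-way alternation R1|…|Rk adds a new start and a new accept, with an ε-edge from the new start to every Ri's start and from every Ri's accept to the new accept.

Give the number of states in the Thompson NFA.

Recursing over subexpressions:
Each of the 6 symbol leaves contributes a 2-state fragment.
  zx — 3 states
  x | y | zx — 9 states
  yx(x | y | zx) — 11 states

11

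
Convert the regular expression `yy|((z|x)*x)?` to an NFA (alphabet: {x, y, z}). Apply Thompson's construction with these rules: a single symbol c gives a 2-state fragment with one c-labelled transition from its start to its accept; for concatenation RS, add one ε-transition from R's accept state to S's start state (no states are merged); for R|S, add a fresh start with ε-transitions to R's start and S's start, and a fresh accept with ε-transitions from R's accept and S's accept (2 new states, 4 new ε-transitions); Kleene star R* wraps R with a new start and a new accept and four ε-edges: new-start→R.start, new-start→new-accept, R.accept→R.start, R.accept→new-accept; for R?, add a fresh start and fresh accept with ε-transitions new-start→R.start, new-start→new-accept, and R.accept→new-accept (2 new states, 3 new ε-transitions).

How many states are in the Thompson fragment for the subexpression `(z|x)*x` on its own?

10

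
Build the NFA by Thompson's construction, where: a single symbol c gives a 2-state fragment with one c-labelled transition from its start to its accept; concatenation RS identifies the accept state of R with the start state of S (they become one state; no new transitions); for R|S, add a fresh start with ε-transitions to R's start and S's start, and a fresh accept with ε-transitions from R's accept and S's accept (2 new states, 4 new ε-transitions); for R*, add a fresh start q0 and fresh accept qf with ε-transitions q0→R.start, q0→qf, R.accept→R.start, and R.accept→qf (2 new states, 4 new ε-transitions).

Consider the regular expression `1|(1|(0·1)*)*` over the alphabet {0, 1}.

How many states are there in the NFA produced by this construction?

Recursing over subexpressions:
Each of the 4 symbol leaves contributes a 2-state fragment.
  0·1 → 3 states
  (0·1)* → 5 states
  1|(0·1)* → 9 states
  (1|(0·1)*)* → 11 states
  1|(1|(0·1)*)* → 15 states

15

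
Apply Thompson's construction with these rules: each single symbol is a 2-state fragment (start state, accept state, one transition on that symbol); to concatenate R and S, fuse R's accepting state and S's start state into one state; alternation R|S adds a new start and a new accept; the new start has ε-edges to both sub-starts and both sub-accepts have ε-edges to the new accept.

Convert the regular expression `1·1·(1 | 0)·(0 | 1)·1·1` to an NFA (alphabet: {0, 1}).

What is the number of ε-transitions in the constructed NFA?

8

Bottom-up over the parse tree:
Each of the 8 symbol leaves contributes 0 ε-transitions.
  1 | 0 — 4 ε-transitions
  0 | 1 — 4 ε-transitions
  1·1·(1 | 0)·(0 | 1)·1·1 — 8 ε-transitions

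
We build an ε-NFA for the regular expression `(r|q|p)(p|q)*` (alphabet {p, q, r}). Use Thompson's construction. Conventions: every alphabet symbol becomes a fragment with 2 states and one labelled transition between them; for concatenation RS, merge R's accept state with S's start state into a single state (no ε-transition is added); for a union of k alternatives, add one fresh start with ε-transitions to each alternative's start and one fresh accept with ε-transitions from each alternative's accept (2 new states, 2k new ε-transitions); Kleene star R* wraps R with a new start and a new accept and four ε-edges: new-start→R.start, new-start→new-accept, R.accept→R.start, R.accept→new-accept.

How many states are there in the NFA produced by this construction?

15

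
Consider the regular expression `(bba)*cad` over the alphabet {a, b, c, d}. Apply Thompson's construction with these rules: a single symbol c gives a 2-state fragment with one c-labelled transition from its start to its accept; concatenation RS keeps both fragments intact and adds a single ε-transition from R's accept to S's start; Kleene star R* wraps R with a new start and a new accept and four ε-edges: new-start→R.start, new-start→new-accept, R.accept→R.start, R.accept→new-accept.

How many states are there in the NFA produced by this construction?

14

Building bottom-up:
Each of the 6 symbol leaves contributes a 2-state fragment.
  bba — 6 states
  (bba)* — 8 states
  (bba)*cad — 14 states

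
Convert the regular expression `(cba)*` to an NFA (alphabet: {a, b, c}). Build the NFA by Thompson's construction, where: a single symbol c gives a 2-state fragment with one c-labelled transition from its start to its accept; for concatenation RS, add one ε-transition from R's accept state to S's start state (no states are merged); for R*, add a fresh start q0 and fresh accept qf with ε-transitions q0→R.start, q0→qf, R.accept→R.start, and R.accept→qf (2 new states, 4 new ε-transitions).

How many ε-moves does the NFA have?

Per subexpression:
Each of the 3 symbol leaves contributes 0 ε-transitions.
  cba = 2 ε-transitions
  (cba)* = 6 ε-transitions

6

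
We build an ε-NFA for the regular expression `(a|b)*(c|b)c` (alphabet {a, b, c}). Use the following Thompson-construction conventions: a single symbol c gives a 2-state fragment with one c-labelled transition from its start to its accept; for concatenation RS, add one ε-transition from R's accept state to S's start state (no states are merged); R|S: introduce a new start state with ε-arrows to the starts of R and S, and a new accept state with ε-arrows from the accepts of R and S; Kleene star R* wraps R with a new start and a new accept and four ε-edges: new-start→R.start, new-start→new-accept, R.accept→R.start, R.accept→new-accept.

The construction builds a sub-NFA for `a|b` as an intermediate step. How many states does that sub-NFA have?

6

Fragment for `a|b`:
Each of the 2 symbol leaves contributes a 2-state fragment.
  a|b → 6 states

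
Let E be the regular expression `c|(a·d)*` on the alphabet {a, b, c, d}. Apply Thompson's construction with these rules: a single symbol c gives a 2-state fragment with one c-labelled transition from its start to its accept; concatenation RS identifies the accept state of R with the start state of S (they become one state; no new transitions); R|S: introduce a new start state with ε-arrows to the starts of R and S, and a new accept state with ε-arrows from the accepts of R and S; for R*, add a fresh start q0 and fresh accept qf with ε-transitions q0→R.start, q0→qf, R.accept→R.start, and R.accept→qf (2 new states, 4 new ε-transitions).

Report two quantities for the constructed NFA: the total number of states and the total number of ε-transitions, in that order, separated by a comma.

Recursing over subexpressions:
Each of the 3 symbol leaves contributes 2 states and 0 ε-transitions.
  a·d = 3 states, 0 ε-transitions
  (a·d)* = 5 states, 4 ε-transitions
  c|(a·d)* = 9 states, 8 ε-transitions

9, 8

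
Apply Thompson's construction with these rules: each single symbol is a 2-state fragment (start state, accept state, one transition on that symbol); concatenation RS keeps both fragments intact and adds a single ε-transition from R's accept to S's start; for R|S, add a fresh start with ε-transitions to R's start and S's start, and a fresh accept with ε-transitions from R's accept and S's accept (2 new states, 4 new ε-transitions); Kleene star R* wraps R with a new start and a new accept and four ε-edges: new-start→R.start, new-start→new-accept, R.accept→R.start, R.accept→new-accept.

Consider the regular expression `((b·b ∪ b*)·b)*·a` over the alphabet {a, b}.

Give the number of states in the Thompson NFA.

16

Bottom-up over the parse tree:
Each of the 5 symbol leaves contributes a 2-state fragment.
  b·b : 4 states
  b* : 4 states
  b·b ∪ b* : 10 states
  (b·b ∪ b*)·b : 12 states
  ((b·b ∪ b*)·b)* : 14 states
  ((b·b ∪ b*)·b)*·a : 16 states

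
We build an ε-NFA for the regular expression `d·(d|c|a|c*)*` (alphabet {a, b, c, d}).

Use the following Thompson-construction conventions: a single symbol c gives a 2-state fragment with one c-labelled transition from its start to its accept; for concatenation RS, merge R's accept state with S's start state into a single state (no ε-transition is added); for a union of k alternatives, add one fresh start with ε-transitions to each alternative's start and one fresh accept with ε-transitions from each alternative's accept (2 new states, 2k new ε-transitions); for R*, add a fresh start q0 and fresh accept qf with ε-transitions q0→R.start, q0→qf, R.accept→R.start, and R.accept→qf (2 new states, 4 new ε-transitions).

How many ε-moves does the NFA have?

16

Bottom-up over the parse tree:
Each of the 5 symbol leaves contributes 0 ε-transitions.
  c* → 4 ε-transitions
  d|c|a|c* → 12 ε-transitions
  (d|c|a|c*)* → 16 ε-transitions
  d·(d|c|a|c*)* → 16 ε-transitions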